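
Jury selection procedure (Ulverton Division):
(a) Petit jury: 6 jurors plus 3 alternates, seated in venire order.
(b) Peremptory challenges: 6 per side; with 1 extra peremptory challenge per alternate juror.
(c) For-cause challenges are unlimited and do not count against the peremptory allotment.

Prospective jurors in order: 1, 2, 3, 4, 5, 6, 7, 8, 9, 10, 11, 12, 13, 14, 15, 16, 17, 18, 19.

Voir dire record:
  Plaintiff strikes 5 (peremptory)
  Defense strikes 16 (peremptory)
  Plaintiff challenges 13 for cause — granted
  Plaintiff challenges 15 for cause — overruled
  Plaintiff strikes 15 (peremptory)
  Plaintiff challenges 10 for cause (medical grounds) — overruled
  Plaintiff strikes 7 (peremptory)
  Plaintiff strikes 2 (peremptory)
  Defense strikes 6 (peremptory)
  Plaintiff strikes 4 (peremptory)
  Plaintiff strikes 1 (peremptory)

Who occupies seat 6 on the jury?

12

Removed: #1, #2, #4, #5, #6, #7, #13, #15, #16. (#10 stays — for-cause denied.)
Filling seats in venire order through position 6: #3, #8, #9, #10, #11, #12.
So seat 6 is #12.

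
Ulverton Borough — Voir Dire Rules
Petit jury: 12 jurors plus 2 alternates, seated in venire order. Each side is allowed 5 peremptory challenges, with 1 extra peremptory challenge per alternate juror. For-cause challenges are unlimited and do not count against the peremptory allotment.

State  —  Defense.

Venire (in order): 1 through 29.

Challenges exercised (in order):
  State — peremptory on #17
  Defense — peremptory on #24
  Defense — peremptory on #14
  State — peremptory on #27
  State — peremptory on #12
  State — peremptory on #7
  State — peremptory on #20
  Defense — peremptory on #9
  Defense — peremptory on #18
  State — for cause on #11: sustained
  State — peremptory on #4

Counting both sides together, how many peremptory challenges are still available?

State allotment: 5 base + 1 × 2 alternates = 7. Defense allotment: 5 base + 1 × 2 alternates = 7.
State peremptories used: #17, #27, #12, #7, #20, #4 — 6 (the for-cause on #11 doesn't count).
Defense peremptories used: #24, #14, #9, #18 — 4.
Remaining: (7 − 6) + (7 − 4) = 4.

4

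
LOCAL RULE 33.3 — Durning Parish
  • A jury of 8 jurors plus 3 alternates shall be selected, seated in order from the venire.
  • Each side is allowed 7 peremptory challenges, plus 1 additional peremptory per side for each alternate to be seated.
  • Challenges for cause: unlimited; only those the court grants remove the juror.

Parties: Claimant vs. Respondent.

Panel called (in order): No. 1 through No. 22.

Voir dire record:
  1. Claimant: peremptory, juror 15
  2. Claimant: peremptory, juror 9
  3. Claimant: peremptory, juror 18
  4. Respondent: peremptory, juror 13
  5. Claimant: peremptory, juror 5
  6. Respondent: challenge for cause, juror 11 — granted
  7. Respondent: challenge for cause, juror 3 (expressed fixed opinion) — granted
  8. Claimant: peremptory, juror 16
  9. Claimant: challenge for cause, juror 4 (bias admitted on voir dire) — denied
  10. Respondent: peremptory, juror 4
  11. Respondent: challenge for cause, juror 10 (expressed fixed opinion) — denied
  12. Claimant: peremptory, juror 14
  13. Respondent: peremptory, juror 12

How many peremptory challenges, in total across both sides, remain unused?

Claimant allotment: 7 base + 1 × 3 alternates = 10. Respondent allotment: 7 base + 1 × 3 alternates = 10.
Claimant peremptories used: #15, #9, #18, #5, #16, #14 — 6 (the for-cause on #4 doesn't count).
Respondent peremptories used: #13, #4, #12 — 3 (for-cause on #11, #3, #10 don't count).
Remaining: (10 − 6) + (10 − 3) = 11.

11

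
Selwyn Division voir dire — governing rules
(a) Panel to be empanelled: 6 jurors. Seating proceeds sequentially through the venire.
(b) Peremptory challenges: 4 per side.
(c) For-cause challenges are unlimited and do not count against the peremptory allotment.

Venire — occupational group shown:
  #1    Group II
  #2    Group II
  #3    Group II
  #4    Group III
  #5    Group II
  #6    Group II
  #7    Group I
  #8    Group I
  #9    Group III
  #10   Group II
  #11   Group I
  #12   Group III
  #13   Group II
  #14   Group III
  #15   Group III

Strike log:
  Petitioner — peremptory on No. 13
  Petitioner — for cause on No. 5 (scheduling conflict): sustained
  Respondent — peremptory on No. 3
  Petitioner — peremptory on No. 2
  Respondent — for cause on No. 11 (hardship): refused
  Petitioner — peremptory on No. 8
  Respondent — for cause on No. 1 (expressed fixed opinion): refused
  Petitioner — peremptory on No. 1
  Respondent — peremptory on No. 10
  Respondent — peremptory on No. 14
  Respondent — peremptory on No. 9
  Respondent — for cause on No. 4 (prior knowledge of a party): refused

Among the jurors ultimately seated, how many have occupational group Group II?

Removed: #1, #2, #3, #5, #8, #9, #10, #13, #14.
Seated jurors 1–6: #4, #6, #7, #11, #12, #15.
Of those, in Group II: #6 → 1.

1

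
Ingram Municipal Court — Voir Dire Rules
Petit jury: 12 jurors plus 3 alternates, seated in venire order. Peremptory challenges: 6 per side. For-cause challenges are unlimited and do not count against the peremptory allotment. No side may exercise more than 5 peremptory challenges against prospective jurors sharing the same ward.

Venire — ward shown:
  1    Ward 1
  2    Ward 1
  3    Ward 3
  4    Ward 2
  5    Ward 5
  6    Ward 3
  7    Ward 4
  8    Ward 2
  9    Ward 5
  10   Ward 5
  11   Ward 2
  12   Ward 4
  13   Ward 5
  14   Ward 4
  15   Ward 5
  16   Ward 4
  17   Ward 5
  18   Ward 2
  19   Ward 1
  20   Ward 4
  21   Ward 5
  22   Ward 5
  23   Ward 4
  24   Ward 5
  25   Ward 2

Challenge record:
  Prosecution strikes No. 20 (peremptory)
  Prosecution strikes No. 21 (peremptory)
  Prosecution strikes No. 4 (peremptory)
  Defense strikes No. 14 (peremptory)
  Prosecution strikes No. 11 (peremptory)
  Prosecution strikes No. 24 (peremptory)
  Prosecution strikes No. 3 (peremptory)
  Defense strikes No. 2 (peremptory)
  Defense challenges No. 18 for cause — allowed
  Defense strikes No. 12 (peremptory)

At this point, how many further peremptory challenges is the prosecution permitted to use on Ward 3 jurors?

Prosecution peremptories so far: #20, #21, #4, #11, #24, #3 — 6 of 6 used, 0 left overall.
Against Ward 3: #3 — 1 used; per-ward cap 5 leaves 4.
Binding limit: min(0, 4) = 0.

0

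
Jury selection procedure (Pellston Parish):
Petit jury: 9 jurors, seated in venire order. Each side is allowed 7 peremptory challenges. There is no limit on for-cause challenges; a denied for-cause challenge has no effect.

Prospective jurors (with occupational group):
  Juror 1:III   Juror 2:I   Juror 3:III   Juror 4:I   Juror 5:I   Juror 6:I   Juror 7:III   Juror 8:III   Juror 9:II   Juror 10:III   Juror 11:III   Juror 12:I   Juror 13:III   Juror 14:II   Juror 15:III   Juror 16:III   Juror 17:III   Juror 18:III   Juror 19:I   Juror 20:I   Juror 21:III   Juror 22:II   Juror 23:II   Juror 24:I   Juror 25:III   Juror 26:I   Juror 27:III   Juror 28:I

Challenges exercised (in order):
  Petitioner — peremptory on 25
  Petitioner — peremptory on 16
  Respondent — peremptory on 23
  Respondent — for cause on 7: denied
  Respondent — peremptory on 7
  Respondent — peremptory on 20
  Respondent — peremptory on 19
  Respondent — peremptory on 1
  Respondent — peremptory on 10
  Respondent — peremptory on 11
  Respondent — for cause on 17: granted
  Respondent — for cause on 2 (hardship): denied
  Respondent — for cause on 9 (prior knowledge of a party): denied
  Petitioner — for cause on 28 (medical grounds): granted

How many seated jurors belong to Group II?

Removed: #1, #7, #10, #11, #16, #17, #19, #20, #23, #25, #28.
Seated jurors 1–9: #2, #3, #4, #5, #6, #8, #9, #12, #13.
Of those, in Group II: #9 → 1.

1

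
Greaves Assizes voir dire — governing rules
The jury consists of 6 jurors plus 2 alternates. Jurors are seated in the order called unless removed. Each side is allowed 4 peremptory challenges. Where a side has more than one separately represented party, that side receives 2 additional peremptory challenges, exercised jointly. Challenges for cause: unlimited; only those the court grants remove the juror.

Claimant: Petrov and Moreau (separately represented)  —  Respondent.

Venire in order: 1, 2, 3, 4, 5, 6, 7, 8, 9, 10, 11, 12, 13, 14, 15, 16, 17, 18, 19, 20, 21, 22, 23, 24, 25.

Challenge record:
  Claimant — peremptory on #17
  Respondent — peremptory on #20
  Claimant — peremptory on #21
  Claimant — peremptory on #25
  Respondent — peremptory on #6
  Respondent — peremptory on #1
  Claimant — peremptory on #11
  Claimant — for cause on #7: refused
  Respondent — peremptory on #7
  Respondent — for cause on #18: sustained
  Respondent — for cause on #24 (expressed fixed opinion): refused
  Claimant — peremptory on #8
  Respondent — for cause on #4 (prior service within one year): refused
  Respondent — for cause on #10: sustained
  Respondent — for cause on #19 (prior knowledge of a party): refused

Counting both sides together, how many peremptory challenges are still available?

1

Claimant allotment: 4 base + 2 multi-party = 6. Respondent allotment: 4.
Claimant peremptories used: #17, #21, #25, #11, #8 — 5 (the for-cause on #7 doesn't count).
Respondent peremptories used: #20, #6, #1, #7 — 4 (for-cause on #18, #24, #4, #10, #19 don't count).
Remaining: (6 − 5) + (4 − 4) = 1.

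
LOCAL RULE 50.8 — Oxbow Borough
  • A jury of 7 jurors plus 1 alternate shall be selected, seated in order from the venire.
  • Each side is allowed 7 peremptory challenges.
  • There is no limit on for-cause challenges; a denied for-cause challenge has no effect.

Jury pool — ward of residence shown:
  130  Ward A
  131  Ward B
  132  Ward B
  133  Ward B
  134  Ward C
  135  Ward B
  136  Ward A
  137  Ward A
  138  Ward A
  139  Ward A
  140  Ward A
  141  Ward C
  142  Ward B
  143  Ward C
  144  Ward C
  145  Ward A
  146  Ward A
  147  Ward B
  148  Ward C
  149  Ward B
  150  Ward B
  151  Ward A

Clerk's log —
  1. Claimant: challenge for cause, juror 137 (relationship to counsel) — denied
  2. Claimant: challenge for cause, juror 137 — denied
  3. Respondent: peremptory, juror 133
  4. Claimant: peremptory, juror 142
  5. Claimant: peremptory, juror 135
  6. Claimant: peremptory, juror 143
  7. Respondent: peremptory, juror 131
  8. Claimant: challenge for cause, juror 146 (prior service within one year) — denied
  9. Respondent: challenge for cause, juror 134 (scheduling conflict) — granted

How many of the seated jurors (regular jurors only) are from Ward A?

Removed: #131, #133, #134, #135, #142, #143.
Seated jurors 1–7: #130, #132, #136, #137, #138, #139, #140 (alternates #141 not counted).
Of those, in Ward A: #130, #136, #137, #138, #139, #140 → 6.

6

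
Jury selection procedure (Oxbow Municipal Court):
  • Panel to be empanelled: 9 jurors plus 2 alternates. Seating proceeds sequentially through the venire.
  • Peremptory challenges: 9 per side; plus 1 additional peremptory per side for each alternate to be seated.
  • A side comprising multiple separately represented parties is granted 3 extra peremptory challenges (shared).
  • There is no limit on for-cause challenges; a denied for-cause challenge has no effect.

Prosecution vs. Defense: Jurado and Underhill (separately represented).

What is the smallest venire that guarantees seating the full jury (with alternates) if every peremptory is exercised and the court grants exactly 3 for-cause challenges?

Seats to fill: 9 + 2 alternates = 11.
Peremptories — Prosecution: 9 + 1×2 = 11; Defense: 9 + 1×2 + 3 = 14; total 25.
For-cause removals: 3.
Minimum venire: 11 + 25 + 3 = 39.

39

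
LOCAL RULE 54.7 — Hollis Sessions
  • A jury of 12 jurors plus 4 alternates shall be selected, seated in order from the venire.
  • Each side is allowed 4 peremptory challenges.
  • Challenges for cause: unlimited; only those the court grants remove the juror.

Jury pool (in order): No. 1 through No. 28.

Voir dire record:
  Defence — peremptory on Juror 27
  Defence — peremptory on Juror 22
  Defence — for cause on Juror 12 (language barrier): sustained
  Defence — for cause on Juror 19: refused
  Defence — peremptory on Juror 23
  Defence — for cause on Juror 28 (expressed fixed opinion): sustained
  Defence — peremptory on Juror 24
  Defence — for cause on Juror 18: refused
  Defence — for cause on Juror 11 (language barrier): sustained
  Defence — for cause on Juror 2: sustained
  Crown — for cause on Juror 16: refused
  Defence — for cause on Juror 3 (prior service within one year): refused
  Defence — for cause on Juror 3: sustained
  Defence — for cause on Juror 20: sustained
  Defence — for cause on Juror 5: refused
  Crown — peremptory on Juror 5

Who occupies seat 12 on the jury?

Removed: #2, #3, #5, #11, #12, #20, #22, #23, #24, #27, #28. (#16, #18, #19 stay — for-cause denied.)
Seating in order: seats 1–12 → #1, #4, #6, #7, #8, #9, #10, #13, #14, #15, #16, #17; alternates → #18, #19, #21, #25.
So seat 12 is #17.

17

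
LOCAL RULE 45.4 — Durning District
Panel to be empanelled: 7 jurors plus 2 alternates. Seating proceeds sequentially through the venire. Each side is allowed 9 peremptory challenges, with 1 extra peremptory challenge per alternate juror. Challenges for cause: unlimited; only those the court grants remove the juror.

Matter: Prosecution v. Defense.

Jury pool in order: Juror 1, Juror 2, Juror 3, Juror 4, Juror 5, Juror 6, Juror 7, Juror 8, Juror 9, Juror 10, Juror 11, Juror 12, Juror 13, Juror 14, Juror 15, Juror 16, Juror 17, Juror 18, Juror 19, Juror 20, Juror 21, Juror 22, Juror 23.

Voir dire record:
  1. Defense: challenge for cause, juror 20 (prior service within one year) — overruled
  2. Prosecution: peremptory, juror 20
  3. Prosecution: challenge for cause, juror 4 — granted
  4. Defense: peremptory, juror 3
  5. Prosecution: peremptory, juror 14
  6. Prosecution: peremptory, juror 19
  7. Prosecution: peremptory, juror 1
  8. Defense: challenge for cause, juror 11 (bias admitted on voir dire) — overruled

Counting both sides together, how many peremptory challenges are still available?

Prosecution allotment: 9 base + 1 × 2 alternates = 11. Defense allotment: 9 base + 1 × 2 alternates = 11.
Prosecution peremptories used: #20, #14, #19, #1 — 4 (the for-cause on #4 doesn't count).
Defense peremptories used: #3 — 1 (for-cause on #20, #11 don't count).
Remaining: (11 − 4) + (11 − 1) = 17.

17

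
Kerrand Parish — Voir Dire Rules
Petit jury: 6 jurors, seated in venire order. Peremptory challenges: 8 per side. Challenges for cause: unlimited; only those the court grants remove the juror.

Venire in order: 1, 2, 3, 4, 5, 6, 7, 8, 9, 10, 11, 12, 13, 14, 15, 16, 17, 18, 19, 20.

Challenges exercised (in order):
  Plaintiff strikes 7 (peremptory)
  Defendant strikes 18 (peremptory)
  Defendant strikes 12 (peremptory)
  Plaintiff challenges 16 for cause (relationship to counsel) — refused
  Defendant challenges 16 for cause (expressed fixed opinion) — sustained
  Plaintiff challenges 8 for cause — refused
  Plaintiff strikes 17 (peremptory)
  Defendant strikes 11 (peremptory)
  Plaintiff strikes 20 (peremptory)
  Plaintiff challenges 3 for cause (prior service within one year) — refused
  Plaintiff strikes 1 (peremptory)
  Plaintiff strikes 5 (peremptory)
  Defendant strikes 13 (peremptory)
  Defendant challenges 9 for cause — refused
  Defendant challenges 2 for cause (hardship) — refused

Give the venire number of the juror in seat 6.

9

Removed: #1, #5, #7, #11, #12, #13, #16, #17, #18, #20. (#2, #3, #8, #9 stay — for-cause denied.)
Seating in order: seats 1–6 → #2, #3, #4, #6, #8, #9.
So seat 6 is #9.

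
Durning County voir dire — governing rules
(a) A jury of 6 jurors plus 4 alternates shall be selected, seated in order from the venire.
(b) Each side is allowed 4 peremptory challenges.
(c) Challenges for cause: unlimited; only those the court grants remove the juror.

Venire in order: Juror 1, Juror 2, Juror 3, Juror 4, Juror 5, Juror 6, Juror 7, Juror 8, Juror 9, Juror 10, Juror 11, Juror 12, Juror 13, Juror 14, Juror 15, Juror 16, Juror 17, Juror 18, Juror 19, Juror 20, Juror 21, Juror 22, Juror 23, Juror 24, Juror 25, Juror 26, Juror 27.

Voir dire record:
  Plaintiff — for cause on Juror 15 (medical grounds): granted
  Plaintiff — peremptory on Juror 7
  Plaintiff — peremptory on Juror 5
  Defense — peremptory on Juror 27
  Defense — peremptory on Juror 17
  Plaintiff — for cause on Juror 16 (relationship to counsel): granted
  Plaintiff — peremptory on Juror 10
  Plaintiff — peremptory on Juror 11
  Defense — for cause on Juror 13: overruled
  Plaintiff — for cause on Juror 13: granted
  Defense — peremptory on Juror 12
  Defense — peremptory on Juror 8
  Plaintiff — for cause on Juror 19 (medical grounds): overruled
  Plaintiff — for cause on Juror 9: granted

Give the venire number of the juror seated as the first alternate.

18

Removed: #5, #7, #8, #9, #10, #11, #12, #13, #15, #16, #17, #27. (#19 stays — for-cause denied.)
Seating in order: seats 1–6 → #1, #2, #3, #4, #6, #14; alternates → #18, #19, #20, #21.
So alternate 1 is #18.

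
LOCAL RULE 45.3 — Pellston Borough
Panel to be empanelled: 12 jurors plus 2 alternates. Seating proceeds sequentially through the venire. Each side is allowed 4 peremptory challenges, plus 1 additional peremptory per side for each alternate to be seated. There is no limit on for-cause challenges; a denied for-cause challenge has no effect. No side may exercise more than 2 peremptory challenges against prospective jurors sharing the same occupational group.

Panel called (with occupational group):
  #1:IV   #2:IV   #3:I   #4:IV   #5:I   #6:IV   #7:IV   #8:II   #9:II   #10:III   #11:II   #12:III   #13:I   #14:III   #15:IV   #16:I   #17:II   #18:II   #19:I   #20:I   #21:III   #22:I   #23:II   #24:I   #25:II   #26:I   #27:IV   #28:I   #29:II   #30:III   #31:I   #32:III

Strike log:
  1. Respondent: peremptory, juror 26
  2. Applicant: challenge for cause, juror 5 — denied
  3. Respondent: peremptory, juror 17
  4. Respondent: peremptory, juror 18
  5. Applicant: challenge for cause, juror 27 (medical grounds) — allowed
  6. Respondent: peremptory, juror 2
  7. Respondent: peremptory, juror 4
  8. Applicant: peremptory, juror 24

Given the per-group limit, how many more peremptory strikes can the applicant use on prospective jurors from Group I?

Applicant peremptories so far: #24 — 1 of 6 used, 5 left overall.
Against Group I: #24 — 1 used; per-group cap 2 leaves 1.
Binding limit: min(5, 1) = 1.

1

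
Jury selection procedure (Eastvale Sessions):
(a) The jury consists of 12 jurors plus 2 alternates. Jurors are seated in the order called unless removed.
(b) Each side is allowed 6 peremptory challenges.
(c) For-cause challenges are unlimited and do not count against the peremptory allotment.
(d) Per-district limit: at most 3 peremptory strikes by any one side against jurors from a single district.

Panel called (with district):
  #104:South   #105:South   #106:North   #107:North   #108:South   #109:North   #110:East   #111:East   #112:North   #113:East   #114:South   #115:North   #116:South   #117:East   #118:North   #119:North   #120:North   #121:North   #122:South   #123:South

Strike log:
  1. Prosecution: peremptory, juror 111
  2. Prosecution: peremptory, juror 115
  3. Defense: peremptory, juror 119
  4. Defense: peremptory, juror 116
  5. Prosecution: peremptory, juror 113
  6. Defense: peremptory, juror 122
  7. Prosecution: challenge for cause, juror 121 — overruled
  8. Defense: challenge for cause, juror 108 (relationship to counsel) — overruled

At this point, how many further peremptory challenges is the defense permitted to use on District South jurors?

1

Defense peremptories so far: #119, #116, #122 — 3 of 6 used, 3 left overall.
Against District South: #116, #122 — 2 used; per-district cap 3 leaves 1.
Binding limit: min(3, 1) = 1.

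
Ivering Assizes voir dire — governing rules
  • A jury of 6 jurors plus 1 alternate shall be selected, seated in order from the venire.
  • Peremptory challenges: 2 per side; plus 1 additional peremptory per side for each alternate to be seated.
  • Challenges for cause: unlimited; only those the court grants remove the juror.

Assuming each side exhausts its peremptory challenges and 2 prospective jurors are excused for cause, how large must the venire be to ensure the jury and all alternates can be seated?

15

Seats to fill: 6 + 1 alternates = 7.
Peremptories: 2 + 1×1 = 3 per side × 2 sides = 6.
For-cause removals: 2.
Minimum venire: 7 + 6 + 2 = 15.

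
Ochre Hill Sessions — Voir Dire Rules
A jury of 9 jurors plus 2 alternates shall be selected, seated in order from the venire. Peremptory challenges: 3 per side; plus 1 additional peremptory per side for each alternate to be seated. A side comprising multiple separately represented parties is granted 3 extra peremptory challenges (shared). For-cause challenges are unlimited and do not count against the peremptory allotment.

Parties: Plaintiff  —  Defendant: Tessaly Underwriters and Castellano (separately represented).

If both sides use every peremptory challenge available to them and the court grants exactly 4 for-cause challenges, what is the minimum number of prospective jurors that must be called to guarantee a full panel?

28

Seats to fill: 9 + 2 alternates = 11.
Peremptories — Plaintiff: 3 + 1×2 = 5; Defendant: 3 + 1×2 + 3 = 8; total 13.
For-cause removals: 4.
Minimum venire: 11 + 13 + 4 = 28.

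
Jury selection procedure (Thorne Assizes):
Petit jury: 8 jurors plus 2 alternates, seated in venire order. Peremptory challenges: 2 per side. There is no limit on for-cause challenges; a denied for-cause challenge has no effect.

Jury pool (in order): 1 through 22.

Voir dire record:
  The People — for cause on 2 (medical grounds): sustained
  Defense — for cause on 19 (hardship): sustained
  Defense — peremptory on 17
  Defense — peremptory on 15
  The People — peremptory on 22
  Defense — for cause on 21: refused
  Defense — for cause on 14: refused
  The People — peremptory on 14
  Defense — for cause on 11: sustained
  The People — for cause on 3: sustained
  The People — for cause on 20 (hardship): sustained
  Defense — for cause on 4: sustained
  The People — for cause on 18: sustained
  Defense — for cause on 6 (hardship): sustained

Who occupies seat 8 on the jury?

Removed: #2, #3, #4, #6, #11, #14, #15, #17, #18, #19, #20, #22. (#21 stays — for-cause denied.)
Seating in order: seats 1–8 → #1, #5, #7, #8, #9, #10, #12, #13; alternates → #16, #21.
So seat 8 is #13.

13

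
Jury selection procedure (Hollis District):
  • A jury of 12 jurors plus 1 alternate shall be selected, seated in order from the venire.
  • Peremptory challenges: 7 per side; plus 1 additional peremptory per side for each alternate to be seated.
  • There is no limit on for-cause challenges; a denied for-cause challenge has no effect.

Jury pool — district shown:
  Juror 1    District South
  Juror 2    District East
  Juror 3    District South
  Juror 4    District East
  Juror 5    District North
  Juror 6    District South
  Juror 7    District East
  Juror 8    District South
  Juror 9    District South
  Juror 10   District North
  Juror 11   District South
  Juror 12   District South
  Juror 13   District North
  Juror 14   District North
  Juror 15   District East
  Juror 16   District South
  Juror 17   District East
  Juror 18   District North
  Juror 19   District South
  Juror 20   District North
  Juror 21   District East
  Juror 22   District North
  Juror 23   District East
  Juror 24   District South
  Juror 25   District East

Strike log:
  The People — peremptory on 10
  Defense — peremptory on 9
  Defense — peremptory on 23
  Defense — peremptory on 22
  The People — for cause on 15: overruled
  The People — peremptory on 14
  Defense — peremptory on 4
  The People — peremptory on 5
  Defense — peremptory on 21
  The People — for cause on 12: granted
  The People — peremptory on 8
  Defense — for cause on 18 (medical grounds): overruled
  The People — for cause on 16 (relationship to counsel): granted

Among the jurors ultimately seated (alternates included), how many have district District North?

Removed: #4, #5, #8, #9, #10, #12, #14, #16, #21, #22, #23.
Seated (13 incl. alternates): #1, #2, #3, #6, #7, #11, #13, #15, #17, #18, #19, #20, #24.
Of those, in District North: #13, #18, #20 → 3.

3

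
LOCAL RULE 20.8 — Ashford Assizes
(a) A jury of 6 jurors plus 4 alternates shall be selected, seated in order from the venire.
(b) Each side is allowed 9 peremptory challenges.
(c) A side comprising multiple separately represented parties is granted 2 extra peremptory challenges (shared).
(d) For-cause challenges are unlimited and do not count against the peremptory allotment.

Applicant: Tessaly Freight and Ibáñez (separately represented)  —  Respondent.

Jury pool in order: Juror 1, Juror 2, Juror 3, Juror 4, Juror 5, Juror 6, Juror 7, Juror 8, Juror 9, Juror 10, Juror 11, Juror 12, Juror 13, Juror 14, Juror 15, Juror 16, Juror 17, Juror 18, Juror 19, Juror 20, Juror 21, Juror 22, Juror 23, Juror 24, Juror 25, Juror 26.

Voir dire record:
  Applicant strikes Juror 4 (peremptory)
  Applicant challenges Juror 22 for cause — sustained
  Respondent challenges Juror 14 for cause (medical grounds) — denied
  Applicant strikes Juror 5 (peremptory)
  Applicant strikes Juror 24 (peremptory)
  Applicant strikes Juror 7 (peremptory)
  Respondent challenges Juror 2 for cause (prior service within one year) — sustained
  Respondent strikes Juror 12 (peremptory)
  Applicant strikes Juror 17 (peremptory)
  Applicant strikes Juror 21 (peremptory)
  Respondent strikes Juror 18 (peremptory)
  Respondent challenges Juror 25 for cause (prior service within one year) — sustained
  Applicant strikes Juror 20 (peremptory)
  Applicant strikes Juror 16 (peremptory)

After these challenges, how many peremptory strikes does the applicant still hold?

3

Applicant allotment: 9 base + 2 multi-party = 11.
Applicant peremptories used: #4, #5, #24, #7, #17, #21, #20, #16 — 8 (the for-cause on #22 doesn't count).
Remaining: 11 − 8 = 3.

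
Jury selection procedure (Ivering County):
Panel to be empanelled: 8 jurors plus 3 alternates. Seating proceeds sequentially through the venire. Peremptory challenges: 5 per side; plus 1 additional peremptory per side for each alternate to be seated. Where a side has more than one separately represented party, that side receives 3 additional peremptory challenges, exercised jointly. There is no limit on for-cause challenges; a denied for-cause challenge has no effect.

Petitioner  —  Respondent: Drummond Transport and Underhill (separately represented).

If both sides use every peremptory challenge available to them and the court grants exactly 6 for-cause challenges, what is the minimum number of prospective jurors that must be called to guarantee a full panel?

36

Seats to fill: 8 + 3 alternates = 11.
Peremptories — Petitioner: 5 + 1×3 = 8; Respondent: 5 + 1×3 + 3 = 11; total 19.
For-cause removals: 6.
Minimum venire: 11 + 19 + 6 = 36.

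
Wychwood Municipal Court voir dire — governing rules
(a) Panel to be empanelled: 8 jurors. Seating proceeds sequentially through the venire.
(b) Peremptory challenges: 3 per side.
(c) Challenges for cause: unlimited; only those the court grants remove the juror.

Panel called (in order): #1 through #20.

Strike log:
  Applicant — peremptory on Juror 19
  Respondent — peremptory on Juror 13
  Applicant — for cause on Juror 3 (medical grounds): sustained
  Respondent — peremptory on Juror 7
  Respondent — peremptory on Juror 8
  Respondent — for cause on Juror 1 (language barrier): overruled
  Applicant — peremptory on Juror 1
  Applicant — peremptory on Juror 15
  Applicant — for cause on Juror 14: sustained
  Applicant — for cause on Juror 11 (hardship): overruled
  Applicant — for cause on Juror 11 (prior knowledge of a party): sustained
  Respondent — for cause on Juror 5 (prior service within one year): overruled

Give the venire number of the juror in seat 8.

Removed: #1, #3, #7, #8, #11, #13, #14, #15, #19. (#5 stays — for-cause denied.)
Seating in order: seats 1–8 → #2, #4, #5, #6, #9, #10, #12, #16.
So seat 8 is #16.

16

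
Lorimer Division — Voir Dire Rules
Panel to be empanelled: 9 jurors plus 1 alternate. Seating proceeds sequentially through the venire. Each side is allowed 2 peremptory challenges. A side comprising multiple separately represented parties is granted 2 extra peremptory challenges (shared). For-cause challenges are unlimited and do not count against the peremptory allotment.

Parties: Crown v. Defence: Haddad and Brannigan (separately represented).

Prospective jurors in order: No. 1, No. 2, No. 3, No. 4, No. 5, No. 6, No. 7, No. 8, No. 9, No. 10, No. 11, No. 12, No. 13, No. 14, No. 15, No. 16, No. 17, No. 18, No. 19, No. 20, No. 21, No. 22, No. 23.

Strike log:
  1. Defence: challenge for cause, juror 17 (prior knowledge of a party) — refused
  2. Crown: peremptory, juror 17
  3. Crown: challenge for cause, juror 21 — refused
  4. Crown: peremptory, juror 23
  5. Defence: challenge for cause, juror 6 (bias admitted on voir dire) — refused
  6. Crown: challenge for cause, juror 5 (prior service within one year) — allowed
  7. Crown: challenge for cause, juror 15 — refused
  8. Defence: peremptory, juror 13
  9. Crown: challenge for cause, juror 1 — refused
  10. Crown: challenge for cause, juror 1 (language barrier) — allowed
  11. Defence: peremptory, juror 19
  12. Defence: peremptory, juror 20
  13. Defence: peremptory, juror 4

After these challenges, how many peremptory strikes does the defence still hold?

Defence allotment: 2 base + 2 multi-party = 4.
Defence peremptories used: #13, #19, #20, #4 — 4 (for-cause on #17, #6 don't count).
Remaining: 4 − 4 = 0.

0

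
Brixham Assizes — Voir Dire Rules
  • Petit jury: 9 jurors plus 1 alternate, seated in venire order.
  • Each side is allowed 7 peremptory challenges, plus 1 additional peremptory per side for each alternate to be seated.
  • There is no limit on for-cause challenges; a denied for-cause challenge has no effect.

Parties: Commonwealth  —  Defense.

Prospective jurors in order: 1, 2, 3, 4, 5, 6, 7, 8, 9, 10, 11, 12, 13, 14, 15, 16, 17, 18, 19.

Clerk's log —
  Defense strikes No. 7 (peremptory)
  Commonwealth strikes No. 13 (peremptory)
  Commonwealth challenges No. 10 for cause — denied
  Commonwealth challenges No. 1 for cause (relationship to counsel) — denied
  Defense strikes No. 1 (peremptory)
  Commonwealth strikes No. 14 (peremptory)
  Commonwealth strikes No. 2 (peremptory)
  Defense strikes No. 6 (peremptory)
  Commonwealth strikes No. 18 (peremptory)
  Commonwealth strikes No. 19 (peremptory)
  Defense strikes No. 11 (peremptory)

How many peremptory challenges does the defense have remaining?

4

Defense allotment: 7 base + 1 × 1 alternate = 8.
Defense peremptories used: #7, #1, #6, #11 — 4.
Remaining: 8 − 4 = 4.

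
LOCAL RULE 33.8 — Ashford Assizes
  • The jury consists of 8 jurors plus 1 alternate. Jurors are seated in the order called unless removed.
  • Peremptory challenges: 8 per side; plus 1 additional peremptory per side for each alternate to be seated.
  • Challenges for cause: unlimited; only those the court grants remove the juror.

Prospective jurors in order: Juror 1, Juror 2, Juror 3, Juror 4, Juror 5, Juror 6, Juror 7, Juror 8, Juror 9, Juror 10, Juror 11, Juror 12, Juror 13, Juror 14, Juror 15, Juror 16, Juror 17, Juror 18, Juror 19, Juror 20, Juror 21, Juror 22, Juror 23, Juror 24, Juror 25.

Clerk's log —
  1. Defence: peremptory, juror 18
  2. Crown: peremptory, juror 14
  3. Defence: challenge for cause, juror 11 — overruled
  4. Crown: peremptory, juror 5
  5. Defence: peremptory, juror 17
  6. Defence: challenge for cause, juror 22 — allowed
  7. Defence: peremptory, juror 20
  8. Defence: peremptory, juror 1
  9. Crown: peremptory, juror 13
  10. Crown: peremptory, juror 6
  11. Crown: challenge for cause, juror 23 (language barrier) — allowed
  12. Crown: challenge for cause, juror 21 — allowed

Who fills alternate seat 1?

12

Removed: #1, #5, #6, #13, #14, #17, #18, #20, #21, #22, #23. (#11 stays — for-cause denied.)
Filling seats in venire order through position 9: #2, #3, #4, #7, #8, #9, #10, #11, #12.
So alternate 1 is #12.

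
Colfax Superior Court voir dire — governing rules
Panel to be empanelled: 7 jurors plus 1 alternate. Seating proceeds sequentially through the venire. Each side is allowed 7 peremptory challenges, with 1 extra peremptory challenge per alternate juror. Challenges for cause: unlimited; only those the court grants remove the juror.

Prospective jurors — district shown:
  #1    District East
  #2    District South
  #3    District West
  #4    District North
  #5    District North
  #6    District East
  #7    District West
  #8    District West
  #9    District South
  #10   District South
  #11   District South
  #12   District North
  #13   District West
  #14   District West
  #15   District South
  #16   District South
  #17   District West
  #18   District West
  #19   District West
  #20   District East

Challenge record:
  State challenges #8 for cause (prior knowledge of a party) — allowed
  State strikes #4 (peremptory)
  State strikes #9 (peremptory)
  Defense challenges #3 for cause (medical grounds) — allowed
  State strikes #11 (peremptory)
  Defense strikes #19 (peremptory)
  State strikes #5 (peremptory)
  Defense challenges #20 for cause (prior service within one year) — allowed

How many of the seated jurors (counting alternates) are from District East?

2

Removed: #3, #4, #5, #8, #9, #11, #19, #20.
Seated (8 incl. alternates): #1, #2, #6, #7, #10, #12, #13, #14.
Of those, in District East: #1, #6 → 2.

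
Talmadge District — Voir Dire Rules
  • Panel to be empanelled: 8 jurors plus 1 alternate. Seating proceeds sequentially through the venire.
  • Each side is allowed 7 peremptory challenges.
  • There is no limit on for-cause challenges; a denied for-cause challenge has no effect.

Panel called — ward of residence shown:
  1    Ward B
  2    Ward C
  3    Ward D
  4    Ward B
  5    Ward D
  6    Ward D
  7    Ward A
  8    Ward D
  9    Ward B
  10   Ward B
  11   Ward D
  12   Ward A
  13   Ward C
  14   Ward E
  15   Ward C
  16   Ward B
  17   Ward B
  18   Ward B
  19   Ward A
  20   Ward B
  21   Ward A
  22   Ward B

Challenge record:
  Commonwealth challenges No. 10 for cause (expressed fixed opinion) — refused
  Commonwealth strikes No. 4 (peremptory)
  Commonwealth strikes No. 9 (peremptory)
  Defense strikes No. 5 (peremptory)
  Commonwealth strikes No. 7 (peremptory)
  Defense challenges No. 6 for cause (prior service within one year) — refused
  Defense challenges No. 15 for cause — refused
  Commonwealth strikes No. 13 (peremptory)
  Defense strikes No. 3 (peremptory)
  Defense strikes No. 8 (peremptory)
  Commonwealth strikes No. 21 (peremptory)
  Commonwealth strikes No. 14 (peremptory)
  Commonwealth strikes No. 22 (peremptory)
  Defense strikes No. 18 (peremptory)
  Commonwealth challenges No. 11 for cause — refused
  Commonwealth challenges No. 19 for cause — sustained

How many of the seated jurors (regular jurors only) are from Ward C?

2

Removed: #3, #4, #5, #7, #8, #9, #13, #14, #18, #19, #21, #22.
Seated jurors 1–8: #1, #2, #6, #10, #11, #12, #15, #16 (alternates #17 not counted).
Of those, in Ward C: #2, #15 → 2.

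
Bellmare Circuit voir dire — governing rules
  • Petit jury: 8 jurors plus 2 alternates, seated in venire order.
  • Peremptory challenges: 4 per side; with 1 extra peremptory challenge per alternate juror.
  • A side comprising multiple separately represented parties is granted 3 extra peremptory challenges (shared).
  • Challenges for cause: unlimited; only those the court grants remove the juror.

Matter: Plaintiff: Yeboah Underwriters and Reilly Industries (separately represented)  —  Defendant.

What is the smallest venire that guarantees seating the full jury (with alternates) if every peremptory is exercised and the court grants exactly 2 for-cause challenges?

Seats to fill: 8 + 2 alternates = 10.
Peremptories — Plaintiff: 4 + 1×2 + 3 = 9; Defendant: 4 + 1×2 = 6; total 15.
For-cause removals: 2.
Minimum venire: 10 + 15 + 2 = 27.

27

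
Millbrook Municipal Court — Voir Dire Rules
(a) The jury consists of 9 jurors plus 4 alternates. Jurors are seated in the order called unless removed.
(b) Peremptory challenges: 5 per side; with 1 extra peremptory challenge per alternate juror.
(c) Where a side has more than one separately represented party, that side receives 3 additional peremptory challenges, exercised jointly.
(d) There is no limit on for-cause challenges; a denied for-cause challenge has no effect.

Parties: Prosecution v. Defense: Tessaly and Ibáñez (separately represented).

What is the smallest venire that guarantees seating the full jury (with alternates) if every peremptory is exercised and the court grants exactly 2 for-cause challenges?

Seats to fill: 9 + 4 alternates = 13.
Peremptories — Prosecution: 5 + 1×4 = 9; Defense: 5 + 1×4 + 3 = 12; total 21.
For-cause removals: 2.
Minimum venire: 13 + 21 + 2 = 36.

36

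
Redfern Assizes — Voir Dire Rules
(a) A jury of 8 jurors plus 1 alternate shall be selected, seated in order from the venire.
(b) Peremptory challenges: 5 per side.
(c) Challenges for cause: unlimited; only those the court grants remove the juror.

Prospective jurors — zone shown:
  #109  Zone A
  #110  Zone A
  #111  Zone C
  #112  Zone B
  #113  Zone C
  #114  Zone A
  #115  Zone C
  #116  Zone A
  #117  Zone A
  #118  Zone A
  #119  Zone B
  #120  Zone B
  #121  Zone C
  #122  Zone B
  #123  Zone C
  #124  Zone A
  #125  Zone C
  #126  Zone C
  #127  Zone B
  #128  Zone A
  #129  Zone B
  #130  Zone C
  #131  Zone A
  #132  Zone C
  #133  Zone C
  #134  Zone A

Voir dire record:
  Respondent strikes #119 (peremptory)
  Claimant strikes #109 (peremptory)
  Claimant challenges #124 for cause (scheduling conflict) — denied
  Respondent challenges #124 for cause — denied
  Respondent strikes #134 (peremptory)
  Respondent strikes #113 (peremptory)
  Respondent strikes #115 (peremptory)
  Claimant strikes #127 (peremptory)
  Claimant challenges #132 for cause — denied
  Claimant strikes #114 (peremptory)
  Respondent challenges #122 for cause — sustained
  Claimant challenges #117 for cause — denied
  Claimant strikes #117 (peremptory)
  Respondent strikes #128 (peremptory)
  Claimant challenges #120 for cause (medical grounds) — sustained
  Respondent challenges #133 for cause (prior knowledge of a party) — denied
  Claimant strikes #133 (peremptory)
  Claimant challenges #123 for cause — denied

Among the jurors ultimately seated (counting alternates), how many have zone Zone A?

4

Removed: #109, #113, #114, #115, #117, #119, #120, #122, #127, #128, #133, #134.
Seated (9 incl. alternates): #110, #111, #112, #116, #118, #121, #123, #124, #125.
Of those, in Zone A: #110, #116, #118, #124 → 4.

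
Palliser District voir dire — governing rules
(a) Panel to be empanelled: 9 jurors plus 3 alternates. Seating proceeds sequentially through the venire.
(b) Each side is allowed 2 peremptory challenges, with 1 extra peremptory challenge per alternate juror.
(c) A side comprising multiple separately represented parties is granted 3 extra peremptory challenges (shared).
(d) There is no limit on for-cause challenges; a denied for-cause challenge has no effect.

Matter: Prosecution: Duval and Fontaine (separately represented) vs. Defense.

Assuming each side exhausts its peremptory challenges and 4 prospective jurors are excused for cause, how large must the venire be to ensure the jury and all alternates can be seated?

Seats to fill: 9 + 3 alternates = 12.
Peremptories — Prosecution: 2 + 1×3 + 3 = 8; Defense: 2 + 1×3 = 5; total 13.
For-cause removals: 4.
Minimum venire: 12 + 13 + 4 = 29.

29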